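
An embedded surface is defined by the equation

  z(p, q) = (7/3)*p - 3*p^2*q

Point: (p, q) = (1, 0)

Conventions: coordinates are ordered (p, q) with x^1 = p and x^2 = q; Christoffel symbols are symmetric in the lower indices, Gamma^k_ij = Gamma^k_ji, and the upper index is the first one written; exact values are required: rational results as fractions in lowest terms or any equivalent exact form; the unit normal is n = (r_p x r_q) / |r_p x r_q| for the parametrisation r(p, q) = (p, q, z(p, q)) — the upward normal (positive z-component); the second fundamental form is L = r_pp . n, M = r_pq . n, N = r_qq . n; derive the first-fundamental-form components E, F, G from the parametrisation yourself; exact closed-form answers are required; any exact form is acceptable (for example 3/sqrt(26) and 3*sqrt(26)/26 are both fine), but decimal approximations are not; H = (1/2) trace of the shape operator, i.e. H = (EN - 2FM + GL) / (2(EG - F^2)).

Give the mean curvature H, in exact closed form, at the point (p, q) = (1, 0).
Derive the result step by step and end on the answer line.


z_p = 7/3, z_q = -3, z_pp = 0, z_pq = -6, z_qq = 0
E = 58/9, F = -7, G = 10; answer radicand W^2 = 139/9
unnormalised second-form numerators: l = 0, m = -6, n = 0; L = l/sqrt(139/9), and similarly M = m/sqrt(W^2), N = n/sqrt(W^2)
H = (E*n - 2*F*m + G*l) / (2*(EG - F^2)*sqrt(W^2)); E*n - 2*F*m + G*l = -84, EG - F^2 = 139/9, so H = (-378/139)/sqrt(139/9)

Answer: H = -1134*sqrt(139)/19321


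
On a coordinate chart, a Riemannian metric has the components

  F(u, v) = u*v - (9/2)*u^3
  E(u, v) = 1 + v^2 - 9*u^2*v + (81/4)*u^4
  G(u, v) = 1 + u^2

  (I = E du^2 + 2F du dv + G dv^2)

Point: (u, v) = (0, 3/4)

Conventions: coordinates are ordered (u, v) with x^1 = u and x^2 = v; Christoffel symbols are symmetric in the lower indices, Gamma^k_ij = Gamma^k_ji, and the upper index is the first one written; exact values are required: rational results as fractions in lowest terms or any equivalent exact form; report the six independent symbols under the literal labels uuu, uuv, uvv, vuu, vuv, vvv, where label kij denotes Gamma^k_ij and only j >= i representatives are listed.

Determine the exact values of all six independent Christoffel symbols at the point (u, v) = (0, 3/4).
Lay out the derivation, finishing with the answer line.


E = 25/16, F = 0, G = 1 at the point
E_u = 0, E_v = 3/2, F_u = 3/4, F_v = 0, G_u = 0, G_v = 0
EG - F^2 = 25/16;  g^inv = (16/25) * [[1, 0], [0, 25/16]]
first-kind symbols [ij,l] = (1/2)(d_i g_jl + d_j g_il - d_l g_ij): [uu,u] = E_u/2 = 0, [uu,v] = F_u - E_v/2 = 0, [uv,u] = E_v/2 = 3/4, [uv,v] = G_u/2 = 0, [vv,u] = F_v - G_u/2 = 0, [vv,v] = G_v/2 = 0
Gamma^u_ij = (G*[ij,u] - F*[ij,v])/(EG - F^2), Gamma^v_ij = (E*[ij,v] - F*[ij,u])/(EG - F^2)

Answer: Gamma_uuu = 0, Gamma_uuv = 12/25, Gamma_uvv = 0, Gamma_vuu = 0, Gamma_vuv = 0, Gamma_vvv = 0


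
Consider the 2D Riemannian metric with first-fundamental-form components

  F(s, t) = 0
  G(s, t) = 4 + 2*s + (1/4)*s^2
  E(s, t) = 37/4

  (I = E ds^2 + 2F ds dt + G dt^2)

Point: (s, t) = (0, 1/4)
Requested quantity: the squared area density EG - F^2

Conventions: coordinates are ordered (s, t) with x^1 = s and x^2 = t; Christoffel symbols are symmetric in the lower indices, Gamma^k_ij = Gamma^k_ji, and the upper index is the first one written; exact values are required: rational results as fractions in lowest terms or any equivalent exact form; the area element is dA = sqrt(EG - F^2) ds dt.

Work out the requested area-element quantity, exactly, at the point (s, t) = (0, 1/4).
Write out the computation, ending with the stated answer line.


E = 37/4, F = 0, G = 4; EG - F^2 = 37

Answer: EG - F^2 = 37


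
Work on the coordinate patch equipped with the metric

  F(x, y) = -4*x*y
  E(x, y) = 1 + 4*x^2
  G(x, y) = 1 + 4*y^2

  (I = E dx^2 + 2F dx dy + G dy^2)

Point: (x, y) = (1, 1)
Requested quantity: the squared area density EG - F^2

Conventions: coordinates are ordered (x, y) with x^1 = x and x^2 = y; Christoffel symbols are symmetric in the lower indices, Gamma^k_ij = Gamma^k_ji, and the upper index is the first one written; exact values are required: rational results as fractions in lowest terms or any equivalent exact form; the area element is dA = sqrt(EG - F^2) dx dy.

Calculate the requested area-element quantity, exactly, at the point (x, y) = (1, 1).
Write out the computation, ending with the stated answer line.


E = 5, F = -4, G = 5; EG - F^2 = 9

Answer: EG - F^2 = 9


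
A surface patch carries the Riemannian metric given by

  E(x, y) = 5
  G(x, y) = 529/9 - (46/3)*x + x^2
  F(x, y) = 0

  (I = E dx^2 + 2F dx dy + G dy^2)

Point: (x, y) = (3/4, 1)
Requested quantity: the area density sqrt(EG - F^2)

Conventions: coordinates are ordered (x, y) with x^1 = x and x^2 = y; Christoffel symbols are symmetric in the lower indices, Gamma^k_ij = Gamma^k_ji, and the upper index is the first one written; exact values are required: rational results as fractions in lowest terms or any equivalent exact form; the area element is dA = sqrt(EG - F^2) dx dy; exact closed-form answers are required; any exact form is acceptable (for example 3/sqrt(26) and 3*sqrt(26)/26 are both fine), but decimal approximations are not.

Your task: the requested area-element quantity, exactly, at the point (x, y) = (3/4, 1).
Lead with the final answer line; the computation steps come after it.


Answer: sqrt(EG - F^2) = 83*sqrt(5)/12

E = 5, F = 0, G = 6889/144; EG - F^2 = 34445/144


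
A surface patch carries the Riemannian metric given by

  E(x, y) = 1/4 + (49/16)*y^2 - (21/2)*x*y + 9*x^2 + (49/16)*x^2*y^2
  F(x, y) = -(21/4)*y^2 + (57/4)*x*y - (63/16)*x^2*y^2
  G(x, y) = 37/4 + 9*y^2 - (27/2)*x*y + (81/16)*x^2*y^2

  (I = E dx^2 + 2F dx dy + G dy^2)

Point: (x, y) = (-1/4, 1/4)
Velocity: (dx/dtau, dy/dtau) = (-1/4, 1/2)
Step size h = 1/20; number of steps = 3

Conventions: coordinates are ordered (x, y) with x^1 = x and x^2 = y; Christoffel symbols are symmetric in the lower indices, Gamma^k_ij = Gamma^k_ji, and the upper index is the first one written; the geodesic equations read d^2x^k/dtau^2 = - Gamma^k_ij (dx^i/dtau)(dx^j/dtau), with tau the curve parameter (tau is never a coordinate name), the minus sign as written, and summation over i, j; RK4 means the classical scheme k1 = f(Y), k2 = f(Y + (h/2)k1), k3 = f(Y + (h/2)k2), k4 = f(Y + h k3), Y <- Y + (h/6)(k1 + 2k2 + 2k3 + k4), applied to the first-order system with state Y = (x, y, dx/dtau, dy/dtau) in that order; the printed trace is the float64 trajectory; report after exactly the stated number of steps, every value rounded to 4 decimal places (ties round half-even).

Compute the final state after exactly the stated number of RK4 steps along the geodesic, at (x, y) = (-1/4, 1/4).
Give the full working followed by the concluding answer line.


f(Y) = (dx/dtau, dy/dtau, -Gamma^x_ij Y'^i Y'^j, -Gamma^y_ij Y'^i Y'^j) with the Gammas evaluated at the stage position; h = 0.050000; intermediate values shown to 6 dp
step 0: x = -0.2500, y = 0.2500, dx/dtau = -0.2500, dy/dtau = 0.5000
step 1:
  k1: at (x, y) = (-0.250000, 0.250000), (dx/dtau, dy/dtau) = (-0.250000, 0.500000); Gamma_xxx = -2.242672, Gamma_xxy = 1.256500, Gamma_xyy = -2.667376, Gamma_yxx = -0.113168, Gamma_yxy = -0.020224, Gamma_yyy = 0.067882; k1 = (-0.250000, 0.500000, 1.121136, -0.014954)
  k2: at (x, y) = (-0.256250, 0.262500), (dx/dtau, dy/dtau) = (-0.221972, 0.499626); Gamma_xxx = -2.197874, Gamma_xxy = 1.227249, Gamma_xyy = -2.592491, Gamma_yxx = -0.116962, Gamma_yxy = -0.020282, Gamma_yyy = 0.065772; k2 = (-0.221972, 0.499626, 1.027657, -0.015154)
  k3: at (x, y) = (-0.255549, 0.262491), (dx/dtau, dy/dtau) = (-0.224309, 0.499621); Gamma_xxx = -2.200133, Gamma_xxy = 1.228587, Gamma_xyy = -2.594418, Gamma_yxx = -0.116383, Gamma_yxy = -0.020409, Gamma_yyy = 0.065727; k3 = (-0.224309, 0.499621, 1.033694, -0.015126)
  k4: at (x, y) = (-0.261215, 0.274981), (dx/dtau, dy/dtau) = (-0.198315, 0.499244); Gamma_xxx = -2.158721, Gamma_xxy = 1.201319, Gamma_xyy = -2.524280, Gamma_yxx = -0.119652, Gamma_yxy = -0.020609, Gamma_yyy = 0.063689; k4 = (-0.198315, 0.499244, 0.951942, -0.015249)
  Y <- Y + (h/6)(k1 + 2k2 + 2k3 + k4): x = -0.2612, y = 0.2750, dx/dtau = -0.1984, dy/dtau = 0.4992
step 2:
  k1: at (x, y) = (-0.261174, 0.274981), (dx/dtau, dy/dtau) = (-0.198368, 0.499244); Gamma_xxx = -2.158848, Gamma_xxy = 1.201395, Gamma_xyy = -2.524386, Gamma_yxx = -0.119618, Gamma_yxy = -0.020617, Gamma_yyy = 0.063687; k1 = (-0.198368, 0.499244, 0.952098, -0.015250)
  k2: at (x, y) = (-0.266133, 0.287462), (dx/dtau, dy/dtau) = (-0.174566, 0.498862); Gamma_xxx = -2.121032, Gamma_xxy = 1.176234, Gamma_xyy = -2.459015, Gamma_yxx = -0.122260, Gamma_yxy = -0.020985, Gamma_yyy = 0.061723; k2 = (-0.174566, 0.498862, 0.881458, -0.015290)
  k3: at (x, y) = (-0.265538, 0.287453), (dx/dtau, dy/dtau) = (-0.176332, 0.498861); Gamma_xxx = -2.122812, Gamma_xxy = 1.177290, Gamma_xyy = -2.460523, Gamma_yxx = -0.121774, Gamma_yxy = -0.021091, Gamma_yyy = 0.061693; k3 = (-0.176332, 0.498861, 0.885458, -0.015277)
  k4: at (x, y) = (-0.269991, 0.299924), (dx/dtau, dy/dtau) = (-0.154096, 0.498480); Gamma_xxx = -2.087686, Gamma_xxy = 1.153702, Gamma_xyy = -2.399002, Gamma_yxx = -0.123959, Gamma_yxy = -0.021592, Gamma_yyy = 0.059833; k4 = (-0.154096, 0.498480, 0.822922, -0.015241)
  Y <- Y + (h/6)(k1 + 2k2 + 2k3 + k4): x = -0.2700, y = 0.2999, dx/dtau = -0.1541, dy/dtau = 0.4985
step 3:
  k1: at (x, y) = (-0.269959, 0.299924), (dx/dtau, dy/dtau) = (-0.154128, 0.498480); Gamma_xxx = -2.087775, Gamma_xxy = 1.153754, Gamma_xyy = -2.399075, Gamma_yxx = -0.123933, Gamma_yxy = -0.021598, Gamma_yyy = 0.059831; k1 = (-0.154128, 0.498480, 0.823009, -0.015242)
  k2: at (x, y) = (-0.273813, 0.312386), (dx/dtau, dy/dtau) = (-0.133553, 0.498099); Gamma_xxx = -2.055463, Gamma_xxy = 1.131811, Gamma_xyy = -2.341369, Gamma_yxx = -0.125585, Gamma_yxy = -0.022251, Gamma_yyy = 0.058078; k2 = (-0.133553, 0.498099, 0.768144, -0.015130)
  k3: at (x, y) = (-0.273298, 0.312377), (dx/dtau, dy/dtau) = (-0.134924, 0.498102); Gamma_xxx = -2.056894, Gamma_xxy = 1.132661, Gamma_xyy = -2.342565, Gamma_yxx = -0.125169, Gamma_yxy = -0.022342, Gamma_yyy = 0.058062; k3 = (-0.134924, 0.498102, 0.770892, -0.015130)
  k4: at (x, y) = (-0.276706, 0.324829), (dx/dtau, dy/dtau) = (-0.115583, 0.497724); Gamma_xxx = -2.026725, Gamma_xxy = 1.111967, Gamma_xyy = -2.287977, Gamma_yxx = -0.126416, Gamma_yxy = -0.023121, Gamma_yyy = 0.056439; k4 = (-0.115583, 0.497724, 0.721814, -0.014953)
  Y <- Y + (h/6)(k1 + 2k2 + 2k3 + k4): x = -0.2767, y = 0.3248, dx/dtau = -0.1156, dy/dtau = 0.4977

Answer: x = -0.2767, y = 0.3248, dx/dtau = -0.1156, dy/dtau = 0.4977


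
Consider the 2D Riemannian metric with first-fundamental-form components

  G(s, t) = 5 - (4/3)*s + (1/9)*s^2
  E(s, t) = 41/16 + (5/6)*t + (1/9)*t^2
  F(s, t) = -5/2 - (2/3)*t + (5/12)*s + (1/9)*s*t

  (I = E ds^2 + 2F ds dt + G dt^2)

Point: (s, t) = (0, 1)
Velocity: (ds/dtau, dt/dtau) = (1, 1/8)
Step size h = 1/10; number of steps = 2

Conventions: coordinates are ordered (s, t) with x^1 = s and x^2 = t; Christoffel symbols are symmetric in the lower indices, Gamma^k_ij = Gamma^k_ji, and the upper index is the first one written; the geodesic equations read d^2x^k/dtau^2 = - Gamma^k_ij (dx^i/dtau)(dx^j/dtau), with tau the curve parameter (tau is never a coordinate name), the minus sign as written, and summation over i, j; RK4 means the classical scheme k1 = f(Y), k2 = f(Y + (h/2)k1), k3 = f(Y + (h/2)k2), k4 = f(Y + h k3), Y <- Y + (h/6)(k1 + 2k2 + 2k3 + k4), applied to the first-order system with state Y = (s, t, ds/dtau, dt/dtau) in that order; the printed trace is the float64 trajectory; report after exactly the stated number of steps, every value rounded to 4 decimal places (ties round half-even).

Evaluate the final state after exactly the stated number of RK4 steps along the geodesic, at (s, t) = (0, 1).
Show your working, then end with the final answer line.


f(Y) = (ds/dtau, dt/dtau, -Gamma^s_ij Y'^i Y'^j, -Gamma^t_ij Y'^i Y'^j) with the Gammas evaluated at the stage position; h = 0.100000; intermediate values shown to 6 dp
step 0: s = 0.0000, t = 1.0000, ds/dtau = 1.0000, dt/dtau = 0.1250
step 1:
  k1: at (s, t) = (0.000000, 1.000000), (ds/dtau, dt/dtau) = (1.000000, 0.125000); Gamma_sss = 0.000000, Gamma_sst = 0.070305, Gamma_stt = 0.000000, Gamma_tss = 0.000000, Gamma_tst = -0.088807, Gamma_ttt = 0.000000; k1 = (1.000000, 0.125000, -0.017576, 0.022202)
  k2: at (s, t) = (0.050000, 1.006250), (ds/dtau, dt/dtau) = (0.999121, 0.126110); Gamma_sss = 0.000000, Gamma_sst = 0.070963, Gamma_stt = 0.000000, Gamma_tss = 0.000000, Gamma_tst = -0.088774, Gamma_ttt = 0.000000; k2 = (0.999121, 0.126110, -0.017883, 0.022371)
  k3: at (s, t) = (0.049956, 1.006306), (ds/dtau, dt/dtau) = (0.999106, 0.126119); Gamma_sss = 0.000000, Gamma_sst = 0.070963, Gamma_stt = 0.000000, Gamma_tss = 0.000000, Gamma_tst = -0.088773, Gamma_ttt = 0.000000; k3 = (0.999106, 0.126119, -0.017883, 0.022372)
  k4: at (s, t) = (0.099911, 1.012612), (ds/dtau, dt/dtau) = (0.998212, 0.127237); Gamma_sss = 0.000000, Gamma_sst = 0.071625, Gamma_stt = 0.000000, Gamma_tss = 0.000000, Gamma_tst = -0.088732, Gamma_ttt = 0.000000; k4 = (0.998212, 0.127237, -0.018194, 0.022540)
  Y <- Y + (h/6)(k1 + 2k2 + 2k3 + k4): s = 0.0999, t = 1.0126, ds/dtau = 0.9982, dt/dtau = 0.1272
step 2:
  k1: at (s, t) = (0.099911, 1.012612), (ds/dtau, dt/dtau) = (0.998212, 0.127237); Gamma_sss = 0.000000, Gamma_sst = 0.071625, Gamma_stt = 0.000000, Gamma_tss = 0.000000, Gamma_tst = -0.088732, Gamma_ttt = 0.000000; k1 = (0.998212, 0.127237, -0.018194, 0.022540)
  k2: at (s, t) = (0.149822, 1.018973), (ds/dtau, dt/dtau) = (0.997302, 0.128364); Gamma_sss = 0.000000, Gamma_sst = 0.072293, Gamma_stt = 0.000000, Gamma_tss = 0.000000, Gamma_tst = -0.088682, Gamma_ttt = 0.000000; k2 = (0.997302, 0.128364, -0.018509, 0.022706)
  k3: at (s, t) = (0.149776, 1.019030), (ds/dtau, dt/dtau) = (0.997286, 0.128372); Gamma_sss = 0.000000, Gamma_sst = 0.072292, Gamma_stt = 0.000000, Gamma_tss = 0.000000, Gamma_tst = -0.088682, Gamma_ttt = 0.000000; k3 = (0.997286, 0.128372, -0.018510, 0.022707)
  k4: at (s, t) = (0.199640, 1.025449), (ds/dtau, dt/dtau) = (0.996361, 0.129508); Gamma_sss = 0.000000, Gamma_sst = 0.072964, Gamma_stt = 0.000000, Gamma_tss = 0.000000, Gamma_tst = -0.088624, Gamma_ttt = 0.000000; k4 = (0.996361, 0.129508, -0.018830, 0.022871)
  Y <- Y + (h/6)(k1 + 2k2 + 2k3 + k4): s = 0.1996, t = 1.0254, ds/dtau = 0.9964, dt/dtau = 0.1295

Answer: s = 0.1996, t = 1.0254, ds/dtau = 0.9964, dt/dtau = 0.1295


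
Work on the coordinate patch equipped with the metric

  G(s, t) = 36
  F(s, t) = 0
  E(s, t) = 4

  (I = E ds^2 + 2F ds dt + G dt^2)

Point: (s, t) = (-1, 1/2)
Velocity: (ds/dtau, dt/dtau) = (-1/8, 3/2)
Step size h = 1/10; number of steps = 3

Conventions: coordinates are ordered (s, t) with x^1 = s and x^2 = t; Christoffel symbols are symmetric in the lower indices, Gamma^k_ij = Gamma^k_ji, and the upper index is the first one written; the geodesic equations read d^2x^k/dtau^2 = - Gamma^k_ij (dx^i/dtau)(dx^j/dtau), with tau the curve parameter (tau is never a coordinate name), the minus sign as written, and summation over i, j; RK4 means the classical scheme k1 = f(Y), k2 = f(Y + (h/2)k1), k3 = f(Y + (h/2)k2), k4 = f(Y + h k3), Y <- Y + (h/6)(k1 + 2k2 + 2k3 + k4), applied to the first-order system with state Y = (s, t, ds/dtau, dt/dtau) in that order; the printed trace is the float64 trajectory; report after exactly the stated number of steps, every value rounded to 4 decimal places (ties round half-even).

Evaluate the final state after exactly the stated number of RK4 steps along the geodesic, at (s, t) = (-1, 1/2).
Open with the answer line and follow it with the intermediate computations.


Answer: s = -1.0375, t = 0.9500, ds/dtau = -0.1250, dt/dtau = 1.5000

f(Y) = (ds/dtau, dt/dtau, -Gamma^s_ij Y'^i Y'^j, -Gamma^t_ij Y'^i Y'^j) with the Gammas evaluated at the stage position; h = 0.100000; intermediate values shown to 6 dp
step 0: s = -1.0000, t = 0.5000, ds/dtau = -0.1250, dt/dtau = 1.5000
step 1:
  k1: at (s, t) = (-1.000000, 0.500000), (ds/dtau, dt/dtau) = (-0.125000, 1.500000); Gamma_sss = 0.000000, Gamma_sst = 0.000000, Gamma_stt = 0.000000, Gamma_tss = 0.000000, Gamma_tst = 0.000000, Gamma_ttt = 0.000000; k1 = (-0.125000, 1.500000, 0.000000, 0.000000)
  k2: at (s, t) = (-1.006250, 0.575000), (ds/dtau, dt/dtau) = (-0.125000, 1.500000); Gamma_sss = 0.000000, Gamma_sst = 0.000000, Gamma_stt = 0.000000, Gamma_tss = 0.000000, Gamma_tst = 0.000000, Gamma_ttt = 0.000000; k2 = (-0.125000, 1.500000, 0.000000, 0.000000)
  k3: at (s, t) = (-1.006250, 0.575000), (ds/dtau, dt/dtau) = (-0.125000, 1.500000); Gamma_sss = 0.000000, Gamma_sst = 0.000000, Gamma_stt = 0.000000, Gamma_tss = 0.000000, Gamma_tst = 0.000000, Gamma_ttt = 0.000000; k3 = (-0.125000, 1.500000, 0.000000, 0.000000)
  k4: at (s, t) = (-1.012500, 0.650000), (ds/dtau, dt/dtau) = (-0.125000, 1.500000); Gamma_sss = 0.000000, Gamma_sst = 0.000000, Gamma_stt = 0.000000, Gamma_tss = 0.000000, Gamma_tst = 0.000000, Gamma_ttt = 0.000000; k4 = (-0.125000, 1.500000, 0.000000, 0.000000)
  Y <- Y + (h/6)(k1 + 2k2 + 2k3 + k4): s = -1.0125, t = 0.6500, ds/dtau = -0.1250, dt/dtau = 1.5000
step 2:
  k1: at (s, t) = (-1.012500, 0.650000), (ds/dtau, dt/dtau) = (-0.125000, 1.500000); Gamma_sss = 0.000000, Gamma_sst = 0.000000, Gamma_stt = 0.000000, Gamma_tss = 0.000000, Gamma_tst = 0.000000, Gamma_ttt = 0.000000; k1 = (-0.125000, 1.500000, 0.000000, 0.000000)
  k2: at (s, t) = (-1.018750, 0.725000), (ds/dtau, dt/dtau) = (-0.125000, 1.500000); Gamma_sss = 0.000000, Gamma_sst = 0.000000, Gamma_stt = 0.000000, Gamma_tss = 0.000000, Gamma_tst = 0.000000, Gamma_ttt = 0.000000; k2 = (-0.125000, 1.500000, 0.000000, 0.000000)
  k3: at (s, t) = (-1.018750, 0.725000), (ds/dtau, dt/dtau) = (-0.125000, 1.500000); Gamma_sss = 0.000000, Gamma_sst = 0.000000, Gamma_stt = 0.000000, Gamma_tss = 0.000000, Gamma_tst = 0.000000, Gamma_ttt = 0.000000; k3 = (-0.125000, 1.500000, 0.000000, 0.000000)
  k4: at (s, t) = (-1.025000, 0.800000), (ds/dtau, dt/dtau) = (-0.125000, 1.500000); Gamma_sss = 0.000000, Gamma_sst = 0.000000, Gamma_stt = 0.000000, Gamma_tss = 0.000000, Gamma_tst = 0.000000, Gamma_ttt = 0.000000; k4 = (-0.125000, 1.500000, 0.000000, 0.000000)
  Y <- Y + (h/6)(k1 + 2k2 + 2k3 + k4): s = -1.0250, t = 0.8000, ds/dtau = -0.1250, dt/dtau = 1.5000
step 3:
  k1: at (s, t) = (-1.025000, 0.800000), (ds/dtau, dt/dtau) = (-0.125000, 1.500000); Gamma_sss = 0.000000, Gamma_sst = 0.000000, Gamma_stt = 0.000000, Gamma_tss = 0.000000, Gamma_tst = 0.000000, Gamma_ttt = 0.000000; k1 = (-0.125000, 1.500000, 0.000000, 0.000000)
  k2: at (s, t) = (-1.031250, 0.875000), (ds/dtau, dt/dtau) = (-0.125000, 1.500000); Gamma_sss = 0.000000, Gamma_sst = 0.000000, Gamma_stt = 0.000000, Gamma_tss = 0.000000, Gamma_tst = 0.000000, Gamma_ttt = 0.000000; k2 = (-0.125000, 1.500000, 0.000000, 0.000000)
  k3: at (s, t) = (-1.031250, 0.875000), (ds/dtau, dt/dtau) = (-0.125000, 1.500000); Gamma_sss = 0.000000, Gamma_sst = 0.000000, Gamma_stt = 0.000000, Gamma_tss = 0.000000, Gamma_tst = 0.000000, Gamma_ttt = 0.000000; k3 = (-0.125000, 1.500000, 0.000000, 0.000000)
  k4: at (s, t) = (-1.037500, 0.950000), (ds/dtau, dt/dtau) = (-0.125000, 1.500000); Gamma_sss = 0.000000, Gamma_sst = 0.000000, Gamma_stt = 0.000000, Gamma_tss = 0.000000, Gamma_tst = 0.000000, Gamma_ttt = 0.000000; k4 = (-0.125000, 1.500000, 0.000000, 0.000000)
  Y <- Y + (h/6)(k1 + 2k2 + 2k3 + k4): s = -1.0375, t = 0.9500, ds/dtau = -0.1250, dt/dtau = 1.5000


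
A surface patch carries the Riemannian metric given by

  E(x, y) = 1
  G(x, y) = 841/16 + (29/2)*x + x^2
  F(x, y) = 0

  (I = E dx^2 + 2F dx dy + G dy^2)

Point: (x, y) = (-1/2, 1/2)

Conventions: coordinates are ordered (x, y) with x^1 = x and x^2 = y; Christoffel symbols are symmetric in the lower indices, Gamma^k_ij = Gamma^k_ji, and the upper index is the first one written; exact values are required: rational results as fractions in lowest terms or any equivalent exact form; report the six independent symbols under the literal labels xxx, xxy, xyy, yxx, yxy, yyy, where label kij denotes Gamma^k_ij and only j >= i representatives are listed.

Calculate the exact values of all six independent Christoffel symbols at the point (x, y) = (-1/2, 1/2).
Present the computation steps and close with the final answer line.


E = 1, F = 0, G = 729/16 at the point
E_x = 0, E_y = 0, F_x = 0, F_y = 0, G_x = 27/2, G_y = 0
EG - F^2 = 729/16;  g^inv = (16/729) * [[729/16, 0], [0, 1]]
first-kind symbols [ij,l] = (1/2)(d_i g_jl + d_j g_il - d_l g_ij): [xx,x] = E_x/2 = 0, [xx,y] = F_x - E_y/2 = 0, [xy,x] = E_y/2 = 0, [xy,y] = G_x/2 = 27/4, [yy,x] = F_y - G_x/2 = -27/4, [yy,y] = G_y/2 = 0
Gamma^x_ij = (G*[ij,x] - F*[ij,y])/(EG - F^2), Gamma^y_ij = (E*[ij,y] - F*[ij,x])/(EG - F^2)

Answer: Gamma_xxx = 0, Gamma_xxy = 0, Gamma_xyy = -27/4, Gamma_yxx = 0, Gamma_yxy = 4/27, Gamma_yyy = 0


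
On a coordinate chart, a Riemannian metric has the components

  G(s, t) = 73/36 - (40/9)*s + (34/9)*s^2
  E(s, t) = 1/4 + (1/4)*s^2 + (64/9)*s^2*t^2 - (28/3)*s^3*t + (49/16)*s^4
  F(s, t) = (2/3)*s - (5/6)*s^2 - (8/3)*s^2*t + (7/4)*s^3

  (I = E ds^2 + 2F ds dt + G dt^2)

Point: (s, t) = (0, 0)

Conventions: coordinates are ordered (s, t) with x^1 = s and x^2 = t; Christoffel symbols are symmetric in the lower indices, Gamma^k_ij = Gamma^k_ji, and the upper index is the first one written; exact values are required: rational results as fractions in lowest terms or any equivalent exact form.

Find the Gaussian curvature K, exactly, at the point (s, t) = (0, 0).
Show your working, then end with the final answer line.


E = 1/4, F = 0, G = 73/36, EG - F^2 = 73/144 at the point
E_s = 0, E_t = 0, F_s = 2/3, F_t = 0, G_s = -40/9, G_t = 0
E_tt = 0, F_st = 0, G_ss = 68/9
The intrinsic route: Brioschi's K = (det M1 - det M2)/(EG - F^2)^2.
M1 = [[-E_tt/2 + F_st - G_ss/2, E_s/2, F_s - E_t/2], [F_t - G_s/2, E, F], [G_t/2, F, G]] = [[-34/9, 0, 2/3], [20/9, 1/4, 0], [0, 0, 73/36]]; det M1 = -1241/648
M2 = [[0, E_t/2, G_s/2], [E_t/2, E, F], [G_s/2, F, G]] = [[0, 0, -20/9], [0, 1/4, 0], [-20/9, 0, 73/36]]; det M2 = -100/81
det M1 - det M2 = -49/72; K = -49/72 / (73/144)^2 = -14112/5329

Answer: K = -14112/5329


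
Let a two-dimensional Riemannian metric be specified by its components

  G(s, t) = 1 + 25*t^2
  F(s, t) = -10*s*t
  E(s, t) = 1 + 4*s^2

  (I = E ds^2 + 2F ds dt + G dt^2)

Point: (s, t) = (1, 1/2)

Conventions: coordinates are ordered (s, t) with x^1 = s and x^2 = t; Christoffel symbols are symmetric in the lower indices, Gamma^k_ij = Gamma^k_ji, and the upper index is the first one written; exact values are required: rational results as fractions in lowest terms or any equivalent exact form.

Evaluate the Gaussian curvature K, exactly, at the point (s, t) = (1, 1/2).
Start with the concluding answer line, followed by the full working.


Answer: K = -32/405

E = 5, F = -5, G = 29/4, EG - F^2 = 45/4 at the point
E_s = 8, E_t = 0, F_s = -5, F_t = -10, G_s = 0, G_t = 25
E_tt = 0, F_st = -10, G_ss = 0
K follows from Brioschi's formula, (det M1 - det M2)/(EG - F^2)^2.
M1 = [[-E_tt/2 + F_st - G_ss/2, E_s/2, F_s - E_t/2], [F_t - G_s/2, E, F], [G_t/2, F, G]] = [[-10, 4, -5], [-10, 5, -5], [25/2, -5, 29/4]]; det M1 = -10
M2 = [[0, E_t/2, G_s/2], [E_t/2, E, F], [G_s/2, F, G]] = [[0, 0, 0], [0, 5, -5], [0, -5, 29/4]]; det M2 = 0
det M1 - det M2 = -10; K = -10 / (45/4)^2 = -32/405


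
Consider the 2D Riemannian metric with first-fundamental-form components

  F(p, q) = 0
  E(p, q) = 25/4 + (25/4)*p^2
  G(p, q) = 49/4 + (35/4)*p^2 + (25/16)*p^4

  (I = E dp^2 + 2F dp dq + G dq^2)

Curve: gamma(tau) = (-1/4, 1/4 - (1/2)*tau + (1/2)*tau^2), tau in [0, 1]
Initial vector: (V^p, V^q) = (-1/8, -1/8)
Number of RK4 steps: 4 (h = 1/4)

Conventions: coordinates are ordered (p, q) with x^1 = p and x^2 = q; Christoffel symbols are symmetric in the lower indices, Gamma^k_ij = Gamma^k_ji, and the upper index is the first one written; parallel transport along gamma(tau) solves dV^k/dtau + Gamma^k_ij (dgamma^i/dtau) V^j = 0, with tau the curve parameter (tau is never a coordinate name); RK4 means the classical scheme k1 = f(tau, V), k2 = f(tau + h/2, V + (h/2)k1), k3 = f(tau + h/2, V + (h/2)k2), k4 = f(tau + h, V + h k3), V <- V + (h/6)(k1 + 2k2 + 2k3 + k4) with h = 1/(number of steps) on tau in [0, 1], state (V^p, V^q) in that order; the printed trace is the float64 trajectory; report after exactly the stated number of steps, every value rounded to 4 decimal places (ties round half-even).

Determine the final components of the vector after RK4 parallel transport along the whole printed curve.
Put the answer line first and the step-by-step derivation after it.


Answer: V^p = -0.1250, V^q = -0.1250

gamma'(tau) = (0, -1/2 + tau); f(tau, V)^k = -Gamma^k_ij(gamma(tau)) gamma'^i(tau) V^j; h = 1/4; intermediate values shown to 6 dp
curve data and Christoffel symbols at the stage parameters:
  tau = 0.000000: gamma = (-0.250000, 0.250000), gamma' = (0.000000, -0.500000); Gamma_ppp = -0.235294, Gamma_ppq = 0.000000, Gamma_pqq = 0.336765, Gamma_qpp = 0.000000, Gamma_qpq = -0.174672, Gamma_qqq = 0.000000
  tau = 0.125000: gamma = (-0.250000, 0.195312), gamma' = (0.000000, -0.375000); Gamma_ppp = -0.235294, Gamma_ppq = 0.000000, Gamma_pqq = 0.336765, Gamma_qpp = 0.000000, Gamma_qpq = -0.174672, Gamma_qqq = 0.000000
  tau = 0.250000: gamma = (-0.250000, 0.156250), gamma' = (0.000000, -0.250000); Gamma_ppp = -0.235294, Gamma_ppq = 0.000000, Gamma_pqq = 0.336765, Gamma_qpp = 0.000000, Gamma_qpq = -0.174672, Gamma_qqq = 0.000000
  tau = 0.375000: gamma = (-0.250000, 0.132812), gamma' = (0.000000, -0.125000); Gamma_ppp = -0.235294, Gamma_ppq = 0.000000, Gamma_pqq = 0.336765, Gamma_qpp = 0.000000, Gamma_qpq = -0.174672, Gamma_qqq = 0.000000
  tau = 0.500000: gamma = (-0.250000, 0.125000), gamma' = (0.000000, 0.000000); Gamma_ppp = -0.235294, Gamma_ppq = 0.000000, Gamma_pqq = 0.336765, Gamma_qpp = 0.000000, Gamma_qpq = -0.174672, Gamma_qqq = 0.000000
  tau = 0.625000: gamma = (-0.250000, 0.132812), gamma' = (0.000000, 0.125000); Gamma_ppp = -0.235294, Gamma_ppq = 0.000000, Gamma_pqq = 0.336765, Gamma_qpp = 0.000000, Gamma_qpq = -0.174672, Gamma_qqq = 0.000000
  tau = 0.750000: gamma = (-0.250000, 0.156250), gamma' = (0.000000, 0.250000); Gamma_ppp = -0.235294, Gamma_ppq = 0.000000, Gamma_pqq = 0.336765, Gamma_qpp = 0.000000, Gamma_qpq = -0.174672, Gamma_qqq = 0.000000
  tau = 0.875000: gamma = (-0.250000, 0.195312), gamma' = (0.000000, 0.375000); Gamma_ppp = -0.235294, Gamma_ppq = 0.000000, Gamma_pqq = 0.336765, Gamma_qpp = 0.000000, Gamma_qpq = -0.174672, Gamma_qqq = 0.000000
  tau = 1.000000: gamma = (-0.250000, 0.250000), gamma' = (0.000000, 0.500000); Gamma_ppp = -0.235294, Gamma_ppq = 0.000000, Gamma_pqq = 0.336765, Gamma_qpp = 0.000000, Gamma_qpq = -0.174672, Gamma_qqq = 0.000000
step 0: V^p = -0.1250, V^q = -0.1250
step 1: k1 = (-0.021048, 0.010917), k2 = (-0.015614, 0.008360), k3 = (-0.015654, 0.008316), k4 = (-0.010349, 0.005629); V <- V + (h/6)(k1 + 2k2 + 2k3 + k4): V^p = -0.1289, V^q = -0.1229
step 2: k1 = (-0.010349, 0.005629), k2 = (-0.005145, 0.002843), k3 = (-0.005159, 0.002829), k4 = (0.000000, 0.000000); V <- V + (h/6)(k1 + 2k2 + 2k3 + k4): V^p = -0.1302, V^q = -0.1222
step 3: k1 = (0.000000, 0.000000), k2 = (0.005145, -0.002843), k3 = (0.005160, -0.002829), k4 = (0.010349, -0.005629); V <- V + (h/6)(k1 + 2k2 + 2k3 + k4): V^p = -0.1289, V^q = -0.1229
step 4: k1 = (0.010349, -0.005629), k2 = (0.015612, -0.008359), k3 = (0.015655, -0.008316), k4 = (0.021048, -0.010917); V <- V + (h/6)(k1 + 2k2 + 2k3 + k4): V^p = -0.1250, V^q = -0.1250


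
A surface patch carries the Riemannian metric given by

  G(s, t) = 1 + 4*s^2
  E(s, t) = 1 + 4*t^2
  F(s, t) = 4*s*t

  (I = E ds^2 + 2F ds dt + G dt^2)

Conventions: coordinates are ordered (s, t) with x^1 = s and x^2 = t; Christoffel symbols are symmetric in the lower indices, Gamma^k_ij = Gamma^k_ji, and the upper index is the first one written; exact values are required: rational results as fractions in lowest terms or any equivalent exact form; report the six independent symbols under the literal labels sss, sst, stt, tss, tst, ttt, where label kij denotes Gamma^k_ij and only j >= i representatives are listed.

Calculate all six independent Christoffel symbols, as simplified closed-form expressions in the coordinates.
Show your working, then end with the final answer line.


E = 1 + 4*t^2; F = 4*s*t; G = 1 + 4*s^2
Gamma^k_ij = (1/2) g^{kl} (d_i g_jl + d_j g_il - d_l g_ij), with g^inv = (1/(EG-F^2)) [[G, -F], [-F, E]]
first partials: E_s = 0, E_t = 8*t, F_s = 4*t, F_t = 4*s, G_s = 8*s, G_t = 0
D = EG - F^2 = 1 + 4*t^2 + 4*s^2
expanded: Gamma^s_ss = (G E_s - 2F F_s + F E_t)/(2D), Gamma^s_st = (G E_t - F G_s)/(2D), Gamma^s_tt = (2G F_t - G G_s - F G_t)/(2D), Gamma^t_ss = (2E F_s - E E_t - F E_s)/(2D), Gamma^t_st = (E G_s - F E_t)/(2D), Gamma^t_tt = (E G_t - 2F F_t + F G_s)/(2D); substitute and cancel common factors

Answer: Gamma_sss = 0, Gamma_sst = 4*t/(4*s^2 + 4*t^2 + 1), Gamma_stt = 0, Gamma_tss = 0, Gamma_tst = 4*s/(4*s^2 + 4*t^2 + 1), Gamma_ttt = 0


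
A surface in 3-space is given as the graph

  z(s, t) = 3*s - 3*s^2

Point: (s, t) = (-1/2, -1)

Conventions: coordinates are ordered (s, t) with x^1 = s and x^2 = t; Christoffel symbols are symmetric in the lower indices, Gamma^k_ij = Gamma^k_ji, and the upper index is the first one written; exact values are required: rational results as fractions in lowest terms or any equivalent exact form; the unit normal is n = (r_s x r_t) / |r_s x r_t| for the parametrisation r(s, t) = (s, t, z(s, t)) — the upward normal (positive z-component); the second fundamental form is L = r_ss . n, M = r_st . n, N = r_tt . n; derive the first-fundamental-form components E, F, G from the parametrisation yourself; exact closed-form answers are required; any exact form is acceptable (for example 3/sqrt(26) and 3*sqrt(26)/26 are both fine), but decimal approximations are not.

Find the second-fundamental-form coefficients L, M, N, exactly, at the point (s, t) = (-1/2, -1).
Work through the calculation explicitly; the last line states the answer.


z_s = 6, z_t = 0, z_ss = -6, z_st = 0, z_tt = 0
E = 37, F = 0, G = 1; answer radicand W^2 = 37
unnormalised second-form numerators: l = -6, m = 0, n = 0; L = l/sqrt(37), and similarly M = m/sqrt(W^2), N = n/sqrt(W^2)

Answer: L = -6*sqrt(37)/37, M = 0, N = 0


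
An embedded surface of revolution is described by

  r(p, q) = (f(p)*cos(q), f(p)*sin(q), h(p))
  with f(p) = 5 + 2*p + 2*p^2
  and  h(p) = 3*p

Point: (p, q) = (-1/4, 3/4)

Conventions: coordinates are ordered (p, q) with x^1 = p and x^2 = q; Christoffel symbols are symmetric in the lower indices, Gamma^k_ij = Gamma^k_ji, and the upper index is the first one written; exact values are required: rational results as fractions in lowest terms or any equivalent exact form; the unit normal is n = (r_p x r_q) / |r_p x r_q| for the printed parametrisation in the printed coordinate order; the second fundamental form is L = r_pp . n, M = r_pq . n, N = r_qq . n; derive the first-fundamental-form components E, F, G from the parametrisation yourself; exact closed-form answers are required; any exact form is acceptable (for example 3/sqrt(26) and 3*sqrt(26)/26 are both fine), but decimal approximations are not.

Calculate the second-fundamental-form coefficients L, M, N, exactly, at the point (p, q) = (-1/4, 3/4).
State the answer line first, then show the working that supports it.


Answer: L = -6*sqrt(10)/5, M = 0, N = 111*sqrt(10)/80

f = 37/8, f' = 1, f'' = 4, h' = 3, h'' = 0
E = 10, F = 0, G = 1369/64; answer radicand W^2 = 10
unnormalised second-form numerators: l = -12, m = 0, n = 111/8; L = l/sqrt(10), and similarly M = m/sqrt(W^2), N = n/sqrt(W^2)


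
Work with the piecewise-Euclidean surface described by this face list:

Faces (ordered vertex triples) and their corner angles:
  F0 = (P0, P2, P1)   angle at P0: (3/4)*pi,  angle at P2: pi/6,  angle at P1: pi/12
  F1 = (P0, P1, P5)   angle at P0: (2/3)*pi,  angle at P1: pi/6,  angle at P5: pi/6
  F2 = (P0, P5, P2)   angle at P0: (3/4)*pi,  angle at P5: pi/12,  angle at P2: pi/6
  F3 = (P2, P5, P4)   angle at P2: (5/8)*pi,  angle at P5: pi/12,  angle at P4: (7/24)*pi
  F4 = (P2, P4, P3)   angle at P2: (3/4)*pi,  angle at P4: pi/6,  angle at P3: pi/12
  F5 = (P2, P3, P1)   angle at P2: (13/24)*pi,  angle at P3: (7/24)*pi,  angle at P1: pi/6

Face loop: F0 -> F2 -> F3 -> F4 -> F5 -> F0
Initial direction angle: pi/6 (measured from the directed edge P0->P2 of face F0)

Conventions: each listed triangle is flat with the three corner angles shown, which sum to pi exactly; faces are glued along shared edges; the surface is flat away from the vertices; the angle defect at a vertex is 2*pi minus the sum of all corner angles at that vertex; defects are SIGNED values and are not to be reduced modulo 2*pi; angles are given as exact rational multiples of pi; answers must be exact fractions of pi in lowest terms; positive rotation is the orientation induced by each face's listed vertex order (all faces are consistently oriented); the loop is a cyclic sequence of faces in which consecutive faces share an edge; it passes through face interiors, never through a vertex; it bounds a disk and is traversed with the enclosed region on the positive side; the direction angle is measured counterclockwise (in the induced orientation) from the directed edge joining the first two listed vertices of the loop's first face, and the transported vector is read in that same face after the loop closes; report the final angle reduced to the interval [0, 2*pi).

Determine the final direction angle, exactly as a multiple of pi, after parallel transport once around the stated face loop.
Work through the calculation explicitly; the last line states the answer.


enclosed vertex P2: corner angles sum to (9/4)*pi, defect = 2*pi - (9/4)*pi = -pi/4
the final direction is the initial angle plus the enclosed defects, taken mod 2*pi in the induced orientation
final angle = pi/6 - pi/4 = (23/12)*pi (mod 2*pi)

Answer: final direction angle = (23/12)*pi


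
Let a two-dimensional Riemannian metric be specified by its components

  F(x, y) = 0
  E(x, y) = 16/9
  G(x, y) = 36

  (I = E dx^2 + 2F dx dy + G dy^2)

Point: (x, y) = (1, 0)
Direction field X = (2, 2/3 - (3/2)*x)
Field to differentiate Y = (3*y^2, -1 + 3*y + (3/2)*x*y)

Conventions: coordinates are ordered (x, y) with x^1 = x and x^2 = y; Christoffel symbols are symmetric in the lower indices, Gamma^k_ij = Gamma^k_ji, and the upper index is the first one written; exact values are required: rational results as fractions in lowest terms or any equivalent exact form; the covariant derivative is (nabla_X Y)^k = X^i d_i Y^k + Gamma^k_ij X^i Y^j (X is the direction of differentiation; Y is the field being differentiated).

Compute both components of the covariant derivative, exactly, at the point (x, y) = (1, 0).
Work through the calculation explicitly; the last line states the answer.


E = 16/9, F = 0, G = 36 at the point
E_x = 0, E_y = 0, F_x = 0, F_y = 0, G_x = 0, G_y = 0
EG - F^2 = 64;  g^inv = (1/64) * [[36, 0], [0, 16/9]]
first-kind symbols [ij,l] = (1/2)(d_i g_jl + d_j g_il - d_l g_ij): [xx,x] = E_x/2 = 0, [xx,y] = F_x - E_y/2 = 0, [xy,x] = E_y/2 = 0, [xy,y] = G_x/2 = 0, [yy,x] = F_y - G_x/2 = 0, [yy,y] = G_y/2 = 0
Gamma^x_ij = (G*[ij,x] - F*[ij,y])/(EG - F^2), Gamma^y_ij = (E*[ij,y] - F*[ij,x])/(EG - F^2)
Gamma_xxx = 0, Gamma_xxy = 0, Gamma_xyy = 0, Gamma_yxx = 0, Gamma_yxy = 0, Gamma_yyy = 0
X = (2, -5/6), Y = (0, -1) at the point

Answer: (nabla_X Y)^x = 0, (nabla_X Y)^y = -15/4


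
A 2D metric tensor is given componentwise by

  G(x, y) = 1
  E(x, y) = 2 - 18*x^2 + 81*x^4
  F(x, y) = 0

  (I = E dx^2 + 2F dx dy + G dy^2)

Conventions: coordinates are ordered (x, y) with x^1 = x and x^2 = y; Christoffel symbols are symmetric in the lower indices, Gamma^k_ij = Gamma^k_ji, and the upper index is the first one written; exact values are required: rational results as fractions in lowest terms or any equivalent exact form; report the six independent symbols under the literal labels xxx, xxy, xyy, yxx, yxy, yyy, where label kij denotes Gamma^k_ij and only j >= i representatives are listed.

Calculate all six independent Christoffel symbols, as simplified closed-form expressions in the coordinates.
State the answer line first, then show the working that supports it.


Answer: Gamma_xxx = (162*x^3 - 18*x)/(81*x^4 - 18*x^2 + 2), Gamma_xxy = 0, Gamma_xyy = 0, Gamma_yxx = 0, Gamma_yxy = 0, Gamma_yyy = 0

E = 2 - 18*x^2 + 81*x^4; F = 0; G = 1
Gamma^k_ij = (1/2) g^{kl} (d_i g_jl + d_j g_il - d_l g_ij), with g^inv = (1/(EG-F^2)) [[G, -F], [-F, E]]
first partials: E_x = -36*x + 324*x^3, E_y = 0, F_x = 0, F_y = 0, G_x = 0, G_y = 0
D = EG - F^2 = 2 - 18*x^2 + 81*x^4
expanded: Gamma^x_xx = (G E_x - 2F F_x + F E_y)/(2D), Gamma^x_xy = (G E_y - F G_x)/(2D), Gamma^x_yy = (2G F_y - G G_x - F G_y)/(2D), Gamma^y_xx = (2E F_x - E E_y - F E_x)/(2D), Gamma^y_xy = (E G_x - F E_y)/(2D), Gamma^y_yy = (E G_y - 2F F_y + F G_x)/(2D); substitute and cancel common factors


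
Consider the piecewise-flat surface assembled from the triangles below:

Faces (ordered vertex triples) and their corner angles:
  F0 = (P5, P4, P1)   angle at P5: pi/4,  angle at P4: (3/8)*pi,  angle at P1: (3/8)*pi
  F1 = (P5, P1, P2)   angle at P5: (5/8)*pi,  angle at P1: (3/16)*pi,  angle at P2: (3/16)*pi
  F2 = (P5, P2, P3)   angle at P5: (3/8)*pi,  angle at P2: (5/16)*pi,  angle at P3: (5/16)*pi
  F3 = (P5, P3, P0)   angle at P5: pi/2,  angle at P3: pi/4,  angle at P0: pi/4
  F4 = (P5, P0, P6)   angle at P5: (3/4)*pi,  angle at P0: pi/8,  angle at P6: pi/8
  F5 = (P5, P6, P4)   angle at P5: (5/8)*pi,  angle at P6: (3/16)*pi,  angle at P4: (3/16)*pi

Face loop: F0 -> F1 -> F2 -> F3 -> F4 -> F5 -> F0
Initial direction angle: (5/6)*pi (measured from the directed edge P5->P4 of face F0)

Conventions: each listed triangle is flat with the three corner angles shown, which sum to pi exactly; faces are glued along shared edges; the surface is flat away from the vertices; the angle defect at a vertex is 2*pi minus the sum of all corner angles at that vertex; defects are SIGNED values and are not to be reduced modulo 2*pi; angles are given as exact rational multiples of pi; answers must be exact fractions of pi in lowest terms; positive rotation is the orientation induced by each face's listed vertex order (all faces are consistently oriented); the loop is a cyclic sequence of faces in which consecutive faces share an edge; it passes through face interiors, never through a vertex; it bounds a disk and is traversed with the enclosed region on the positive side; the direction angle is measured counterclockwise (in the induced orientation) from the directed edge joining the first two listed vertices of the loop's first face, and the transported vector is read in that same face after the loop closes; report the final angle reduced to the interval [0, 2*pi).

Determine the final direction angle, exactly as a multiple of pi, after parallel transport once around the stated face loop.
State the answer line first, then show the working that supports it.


Answer: final direction angle = (41/24)*pi

enclosed vertex P5: corner angles sum to (25/8)*pi, defect = 2*pi - (25/8)*pi = (-9/8)*pi
the final direction is the initial angle plus the enclosed defects, taken mod 2*pi in the induced orientation
final angle = (5/6)*pi - (9/8)*pi = (41/24)*pi (mod 2*pi)


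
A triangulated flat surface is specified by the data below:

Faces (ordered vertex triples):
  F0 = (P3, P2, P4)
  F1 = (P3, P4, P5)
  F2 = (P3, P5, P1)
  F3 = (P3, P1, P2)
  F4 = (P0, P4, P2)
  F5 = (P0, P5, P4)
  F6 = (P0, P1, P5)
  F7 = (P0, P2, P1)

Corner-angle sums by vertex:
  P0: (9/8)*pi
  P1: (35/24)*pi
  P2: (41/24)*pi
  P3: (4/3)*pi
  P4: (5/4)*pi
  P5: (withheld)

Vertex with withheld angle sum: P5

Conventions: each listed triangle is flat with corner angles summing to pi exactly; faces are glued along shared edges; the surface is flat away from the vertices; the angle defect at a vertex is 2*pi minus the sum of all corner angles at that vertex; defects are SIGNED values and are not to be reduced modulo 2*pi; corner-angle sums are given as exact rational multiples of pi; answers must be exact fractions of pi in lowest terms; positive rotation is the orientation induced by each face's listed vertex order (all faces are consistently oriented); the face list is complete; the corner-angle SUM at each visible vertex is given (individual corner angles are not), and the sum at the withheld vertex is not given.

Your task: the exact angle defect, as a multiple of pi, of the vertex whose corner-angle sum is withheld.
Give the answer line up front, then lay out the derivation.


Answer: defect(P5) = (7/8)*pi

V = 6, E = 12, F = 8; chi = V - E + F = 2
Gauss-Bonnet: total defect = 2*pi*chi = 4*pi; visible defects sum to (25/8)*pi
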